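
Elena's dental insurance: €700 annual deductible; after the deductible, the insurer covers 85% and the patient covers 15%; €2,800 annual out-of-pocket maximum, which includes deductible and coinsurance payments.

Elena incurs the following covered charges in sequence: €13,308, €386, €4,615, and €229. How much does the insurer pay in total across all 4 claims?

Claim 1 — €13,308: €700 finishes the deductible; €12,608 goes to coinsurance; 15% of €12,608 = €1,891.20. Cost to patient: €2,591.20. OOP to date €2,591.20. Insurer: €13,308 − €2,591.20 = €10,716.80.
Claim 2 — €386: deductible already satisfied, so patient's share is 15% × €386 = €57.90. Cost to patient: €57.90. OOP to date €2,649.10. Insurer: €386 − €57.90 = €328.10.
Claim 3 — €4,615: deductible already satisfied, so patient's share is 15% × €4,615 = €692.25. OOP would hit €3,341.35 > €2,800, so the cap limits the patient to €2,800 − €2,649.10 = €150.90. Insurer: €4,615 − €150.90 = €4,464.10.
Claim 4 — €229: deductible already satisfied, so patient's share is 15% × €229 = €34.35. Adding that to €2,800 gives €2,834.35, past the €2,800 cap; patient pays only €2,800 − €2,800 = €0. Insurer: €229 − €0 = €229.
Insurer total: €10,716.80 + €328.10 + €4,464.10 + €229 = €15,738.

€15,738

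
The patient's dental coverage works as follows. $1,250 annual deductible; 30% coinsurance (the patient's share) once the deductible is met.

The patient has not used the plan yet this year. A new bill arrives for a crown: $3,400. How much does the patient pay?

Deductible not yet touched, so the first $1,250 of the bill goes to the deductible.
That leaves $3,400 − $1,250 = $2,150 for coinsurance.
Coinsurance: $2,150 × 30% = $645.
So the patient owes $1,250 + $645 = $1,895.

$1,895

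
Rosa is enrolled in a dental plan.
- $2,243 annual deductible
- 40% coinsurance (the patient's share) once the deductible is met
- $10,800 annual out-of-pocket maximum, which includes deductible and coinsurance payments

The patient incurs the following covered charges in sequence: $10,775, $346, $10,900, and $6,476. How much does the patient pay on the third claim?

$4,360

Claim 1 — $10,775: $2,243 to deductible, leaving $8,532; patient's 40% is $3,412.80. Patient pays $5,655.80; OOP now $5,655.80.
Claim 2 — $346: deductible met; 40% of $346 = $138.40. Cost to patient: $138.40. OOP to date $5,794.20.
Claim 3 — $10,900: deductible already satisfied, so patient's share is 40% × $10,900 = $4,360. Patient pays $4,360; OOP now $10,154.20.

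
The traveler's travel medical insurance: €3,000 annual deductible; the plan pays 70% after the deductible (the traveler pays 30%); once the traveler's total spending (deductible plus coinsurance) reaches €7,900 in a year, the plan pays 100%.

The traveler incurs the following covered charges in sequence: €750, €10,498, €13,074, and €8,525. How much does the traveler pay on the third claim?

€2,425.60

#1 (€750): entire amount goes to the deductible. Traveler pays €750; OOP now €750.
#2 (€10,498): €2,250 finishes the deductible; €8,248 goes to coinsurance; traveler's 30% is €2,474.40. Traveler pays €4,724.40; OOP now €5,474.40.
#3 (€13,074): deductible already satisfied, so traveler's share is 30% × €13,074 = €3,922.20. OOP would hit €9,396.60 > €7,900, so the cap limits the traveler to €7,900 − €5,474.40 = €2,425.60.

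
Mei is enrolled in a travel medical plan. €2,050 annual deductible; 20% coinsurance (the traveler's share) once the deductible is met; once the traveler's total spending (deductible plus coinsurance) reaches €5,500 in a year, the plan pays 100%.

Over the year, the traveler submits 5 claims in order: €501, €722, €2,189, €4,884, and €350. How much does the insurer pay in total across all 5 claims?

Claim 1 (€501): fully absorbed by the deductible. Traveler pays €501; OOP now €501. Plan pays €501 − €501 = €0.
Claim 2 (€722): fully absorbed by the deductible. Traveler pays €722; OOP now €1,223. Plan pays €722 − €722 = €0.
Claim 3 (€2,189): €827 finishes the deductible; €1,362 goes to coinsurance; coinsurance €1,362 × 20% = €272.40. Traveler owes €1,099.40 (running OOP €2,322.40). Insurer: €2,189 − €1,099.40 = €1,089.60.
Claim 4 (€4,884): deductible already satisfied, so traveler's share is 20% × €4,884 = €976.80. Cost to traveler: €976.80. OOP to date €3,299.20. Insurer: €4,884 − €976.80 = €3,907.20.
Claim 5 (€350): 20% coinsurance on €350 = €70. Cost to traveler: €70. OOP to date €3,369.20. Plan pays €350 − €70 = €280.
Insurer total: €0 + €0 + €1,089.60 + €3,907.20 + €280 = €5,276.80.

€5,276.80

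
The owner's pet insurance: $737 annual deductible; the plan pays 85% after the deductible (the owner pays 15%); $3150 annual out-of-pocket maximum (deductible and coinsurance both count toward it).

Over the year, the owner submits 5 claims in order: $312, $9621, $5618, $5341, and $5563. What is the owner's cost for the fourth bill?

Claim 1 ($312): fully absorbed by the deductible. Cost to owner: $312. OOP to date $312.
Claim 2 ($9621): $425 to deductible, leaving $9196; 15% of $9196 = $1379.40. Owner owes $1804.40 (running OOP $2116.40).
Claim 3 ($5618): deductible met; 15% of $5618 = $842.70. Owner pays $842.70; OOP now $2959.10.
Claim 4 ($5341): deductible already satisfied, so owner's share is 15% × $5341 = $801.15. OOP would hit $3760.25 > $3150, so the cap limits the owner to $3150 − $2959.10 = $190.90.

$190.90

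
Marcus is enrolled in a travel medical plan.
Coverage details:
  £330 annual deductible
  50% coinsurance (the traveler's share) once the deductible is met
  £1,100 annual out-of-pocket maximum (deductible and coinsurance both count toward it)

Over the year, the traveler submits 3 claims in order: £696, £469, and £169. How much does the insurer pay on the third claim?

£84.50

#1 (£696): deductible takes £330, £366 remains; traveler's 50% is £183. Traveler pays £513; OOP now £513. Plan pays £696 − £513 = £183.
#2 (£469): 50% coinsurance on £469 = £234.50. Traveler owes £234.50 (running OOP £747.50). Plan pays £469 − £234.50 = £234.50.
#3 (£169): deductible already satisfied, so traveler's share is 50% × £169 = £84.50. Traveler pays £84.50; OOP now £832. Insurer: £169 − £84.50 = £84.50.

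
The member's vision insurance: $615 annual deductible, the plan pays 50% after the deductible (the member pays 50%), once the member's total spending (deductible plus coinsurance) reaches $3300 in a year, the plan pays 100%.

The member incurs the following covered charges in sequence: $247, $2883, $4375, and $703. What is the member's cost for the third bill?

$1427.50

Bill 1, $247: fully absorbed by the deductible. Cost to member: $247. OOP to date $247.
Bill 2, $2883: $368 to deductible, leaving $2515; coinsurance $2515 × 50% = $1257.50. Cost to member: $1625.50. OOP to date $1872.50.
Bill 3, $4375: 50% coinsurance on $4375 = $2187.50. That would push OOP to $4060, over the $3300 cap, so member pays $3300 − $1872.50 = $1427.50.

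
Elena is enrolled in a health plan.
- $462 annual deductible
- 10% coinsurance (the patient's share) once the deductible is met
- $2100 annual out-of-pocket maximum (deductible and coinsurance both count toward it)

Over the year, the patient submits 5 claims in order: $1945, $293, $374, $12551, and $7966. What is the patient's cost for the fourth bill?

$1255.10

#1 ($1945): deductible takes $462, $1483 remains; patient's 10% is $148.30. Cost to patient: $610.30. OOP to date $610.30.
#2 ($293): deductible already satisfied, so patient's share is 10% × $293 = $29.30. Patient owes $29.30 (running OOP $639.60).
#3 ($374): 10% coinsurance on $374 = $37.40. Cost to patient: $37.40. OOP to date $677.
#4 ($12551): 10% coinsurance on $12551 = $1255.10. Patient pays $1255.10; OOP now $1932.10.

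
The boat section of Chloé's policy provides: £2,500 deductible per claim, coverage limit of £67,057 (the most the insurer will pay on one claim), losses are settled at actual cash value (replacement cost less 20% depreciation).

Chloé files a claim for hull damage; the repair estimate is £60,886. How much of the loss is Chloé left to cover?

£14,677.20

Actual cash value after 20% depreciation: £60,886 × 80% = £48,708.80.
After the deductible, £48,708.80 − £2,500 = £46,208.80 remains.
That's under the £67,057 cap, so the insurer reimburses the full £46,208.80.
Out of pocket: £60,886 − £46,208.80 = £14,677.20.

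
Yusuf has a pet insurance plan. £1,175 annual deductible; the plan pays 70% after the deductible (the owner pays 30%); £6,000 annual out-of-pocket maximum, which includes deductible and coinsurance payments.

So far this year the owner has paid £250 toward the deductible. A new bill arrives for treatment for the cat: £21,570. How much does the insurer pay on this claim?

£15,820

Remaining deductible: £1,175 − £250 = £925.
That leaves £21,570 − £925 = £20,645 for coinsurance.
Owner's 30% share of £20,645 is £6,193.50.
That puts the owner's cost at £925 + £6,193.50 = £7,118.50 before any cap.
That would bring total out-of-pocket to £7,368.50, past the £6,000 cap. The owner is capped at £6,000 − £250 = £5,750 on this claim.
The plan picks up £21,570 − £5,750 = £15,820.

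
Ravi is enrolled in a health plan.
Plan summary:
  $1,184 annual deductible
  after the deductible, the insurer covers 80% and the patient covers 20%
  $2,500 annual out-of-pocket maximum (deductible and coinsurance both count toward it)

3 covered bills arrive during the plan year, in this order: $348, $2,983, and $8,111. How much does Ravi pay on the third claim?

$886.60

Bill 1, $348: all of it applies to the deductible. Patient owes $348 (running OOP $348).
Bill 2, $2,983: $836 to deductible, leaving $2,147; patient's 20% is $429.40. Cost to patient: $1,265.40. OOP to date $1,613.40.
Bill 3, $8,111: deductible met; 20% of $8,111 = $1,622.20. OOP would hit $3,235.60 > $2,500, so the cap limits the patient to $2,500 − $1,613.40 = $886.60.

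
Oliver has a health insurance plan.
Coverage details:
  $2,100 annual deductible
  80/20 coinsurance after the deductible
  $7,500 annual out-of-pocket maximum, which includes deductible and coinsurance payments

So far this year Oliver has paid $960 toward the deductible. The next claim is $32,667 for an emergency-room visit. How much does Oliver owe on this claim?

Remaining deductible: $2,100 − $960 = $1,140.
The remaining $31,527 (= $32,667 − $1,140) moves to coinsurance.
Coinsurance: $31,527 × 20% = $6,305.40.
That puts the patient's cost at $1,140 + $6,305.40 = $7,445.40 before any cap.
Year-to-date out-of-pocket would reach $960 + $7,445.40 = $8,405.40, above the $7,500 maximum, so the patient pays only $7,500 − $960 = $6,540.

$6,540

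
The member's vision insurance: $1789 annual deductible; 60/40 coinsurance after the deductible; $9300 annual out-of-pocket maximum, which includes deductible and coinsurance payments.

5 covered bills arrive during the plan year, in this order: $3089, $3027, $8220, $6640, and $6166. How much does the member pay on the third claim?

$3288

Bill 1, $3089: $1789 finishes the deductible; $1300 goes to coinsurance; coinsurance $1300 × 40% = $520. Cost to member: $2309. OOP to date $2309.
Bill 2, $3027: deductible already satisfied, so member's share is 40% × $3027 = $1210.80. Member pays $1210.80; OOP now $3519.80.
Bill 3, $8220: 40% coinsurance on $8220 = $3288. Member owes $3288 (running OOP $6807.80).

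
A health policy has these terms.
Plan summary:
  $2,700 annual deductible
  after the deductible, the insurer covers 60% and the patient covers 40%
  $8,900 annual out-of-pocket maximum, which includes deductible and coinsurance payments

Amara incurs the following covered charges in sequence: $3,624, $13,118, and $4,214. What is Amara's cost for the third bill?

$583.20

Claim 1 ($3,624): deductible takes $2,700, $924 remains; 40% of $924 = $369.60. Cost to patient: $3,069.60. OOP to date $3,069.60.
Claim 2 ($13,118): deductible already satisfied, so patient's share is 40% × $13,118 = $5,247.20. Patient pays $5,247.20; OOP now $8,316.80.
Claim 3 ($4,214): 40% coinsurance on $4,214 = $1,685.60. That would push OOP to $10,002.40, over the $8,900 cap, so patient pays $8,900 − $8,316.80 = $583.20.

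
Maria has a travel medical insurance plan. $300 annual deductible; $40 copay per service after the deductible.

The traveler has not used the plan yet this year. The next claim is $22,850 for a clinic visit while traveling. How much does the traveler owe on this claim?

The full $300 deductible is still open; $300 of this bill applies to it.
That leaves $22,850 − $300 = $22,550 for the copay.
Copay on this service: $40.
That puts the traveler's cost at $300 + $40 = $340.

$340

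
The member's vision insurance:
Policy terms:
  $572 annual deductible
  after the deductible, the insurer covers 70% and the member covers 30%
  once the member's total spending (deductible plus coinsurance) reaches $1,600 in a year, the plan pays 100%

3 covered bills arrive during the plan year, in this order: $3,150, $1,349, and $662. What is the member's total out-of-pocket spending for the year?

Claim 1 — $3,150: $572 finishes the deductible; $2,578 goes to coinsurance; coinsurance $2,578 × 30% = $773.40. Cost to member: $1,345.40. OOP to date $1,345.40.
Claim 2 — $1,349: 30% coinsurance on $1,349 = $404.70. Adding that to $1,345.40 gives $1,750.10, past the $1,600 cap; member pays only $1,600 − $1,345.40 = $254.60.
Claim 3 — $662: deductible met; 30% of $662 = $198.60. Adding that to $1,600 gives $1,798.60, past the $1,600 cap; member pays only $1,600 − $1,600 = $0.
Summing the member's payments: $1,345.40 + $254.60 + $0 = $1,600.

$1,600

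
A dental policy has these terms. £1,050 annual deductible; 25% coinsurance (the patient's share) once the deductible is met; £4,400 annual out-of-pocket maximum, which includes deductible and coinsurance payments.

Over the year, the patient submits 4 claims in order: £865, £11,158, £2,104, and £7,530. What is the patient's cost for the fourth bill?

Claim 1 — £865: fully absorbed by the deductible. Patient pays £865; OOP now £865.
Claim 2 — £11,158: £185 to deductible, leaving £10,973; coinsurance £10,973 × 25% = £2,743.25. Patient owes £2,928.25 (running OOP £3,793.25).
Claim 3 — £2,104: 25% coinsurance on £2,104 = £526. Patient pays £526; OOP now £4,319.25.
Claim 4 — £7,530: deductible already satisfied, so patient's share is 25% × £7,530 = £1,882.50. That would push OOP to £6,201.75, over the £4,400 cap, so patient pays £4,400 − £4,319.25 = £80.75.

£80.75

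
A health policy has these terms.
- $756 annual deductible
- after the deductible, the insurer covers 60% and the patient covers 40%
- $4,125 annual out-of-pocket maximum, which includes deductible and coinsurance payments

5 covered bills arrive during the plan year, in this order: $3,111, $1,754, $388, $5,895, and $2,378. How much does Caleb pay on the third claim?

Claim 1 ($3,111): $756 to deductible, leaving $2,355; patient's 40% is $942. Cost to patient: $1,698. OOP to date $1,698.
Claim 2 ($1,754): 40% coinsurance on $1,754 = $701.60. Patient owes $701.60 (running OOP $2,399.60).
Claim 3 ($388): deductible already satisfied, so patient's share is 40% × $388 = $155.20. Patient pays $155.20; OOP now $2,554.80.

$155.20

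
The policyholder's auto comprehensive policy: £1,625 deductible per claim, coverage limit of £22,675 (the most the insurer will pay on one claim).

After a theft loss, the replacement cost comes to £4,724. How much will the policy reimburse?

£3,099

Less the £1,625 deductible: £4,724 − £1,625 = £3,099.
£3,099 ≤ £22,675, so the limit doesn't bind; insurer pays £3,099.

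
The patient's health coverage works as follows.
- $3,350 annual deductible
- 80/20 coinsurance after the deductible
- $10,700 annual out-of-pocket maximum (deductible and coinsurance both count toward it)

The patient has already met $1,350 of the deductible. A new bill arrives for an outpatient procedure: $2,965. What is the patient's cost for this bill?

Deductible still to meet: $3,350 − $1,350 = $2,000.
The remaining $965 (= $2,965 − $2,000) moves to coinsurance.
20% of $965 = $193 falls to the patient.
That puts the patient's cost at $2,000 + $193 = $2,193 before any cap.
Total out-of-pocket so far would be $1,350 + $2,193 = $3,543, below the $10,700 cap — no reduction.

$2,193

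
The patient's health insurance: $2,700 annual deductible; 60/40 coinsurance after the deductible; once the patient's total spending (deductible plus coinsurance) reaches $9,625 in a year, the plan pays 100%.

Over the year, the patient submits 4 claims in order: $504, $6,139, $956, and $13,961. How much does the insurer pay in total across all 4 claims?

#1 ($504): all of it applies to the deductible. Patient pays $504; OOP now $504. Plan pays $504 − $504 = $0.
#2 ($6,139): $2,196 finishes the deductible; $3,943 goes to coinsurance; 40% of $3,943 = $1,577.20. Patient owes $3,773.20 (running OOP $4,277.20). Plan pays $6,139 − $3,773.20 = $2,365.80.
#3 ($956): 40% coinsurance on $956 = $382.40. Patient pays $382.40; OOP now $4,659.60. Insurer: $956 − $382.40 = $573.60.
#4 ($13,961): deductible met; 40% of $13,961 = $5,584.40. OOP would hit $10,244 > $9,625, so the cap limits the patient to $9,625 − $4,659.60 = $4,965.40. Insurer: $13,961 − $4,965.40 = $8,995.60.
Insurer total = bills − patient's total = $21,560 − $9,625 = $11,935.

$11,935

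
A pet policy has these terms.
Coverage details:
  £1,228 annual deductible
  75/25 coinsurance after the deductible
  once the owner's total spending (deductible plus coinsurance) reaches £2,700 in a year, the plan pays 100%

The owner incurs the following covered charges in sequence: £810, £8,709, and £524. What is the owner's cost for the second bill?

Bill 1, £810: all of it applies to the deductible. Owner owes £810 (running OOP £810).
Bill 2, £8,709: £418 to deductible, leaving £8,291; 25% of £8,291 = £2,072.75. Together that's £418 + £2,072.75 = £2,490.75. OOP would hit £3,300.75 > £2,700, so the cap limits the owner to £2,700 − £810 = £1,890.

£1,890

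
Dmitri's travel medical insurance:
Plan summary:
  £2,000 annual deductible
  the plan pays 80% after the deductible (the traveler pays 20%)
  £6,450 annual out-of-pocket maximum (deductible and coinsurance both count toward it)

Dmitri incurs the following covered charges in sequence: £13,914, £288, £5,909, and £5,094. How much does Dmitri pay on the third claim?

Claim 1 — £13,914: deductible takes £2,000, £11,914 remains; coinsurance £11,914 × 20% = £2,382.80. Cost to traveler: £4,382.80. OOP to date £4,382.80.
Claim 2 — £288: deductible already satisfied, so traveler's share is 20% × £288 = £57.60. Traveler pays £57.60; OOP now £4,440.40.
Claim 3 — £5,909: 20% coinsurance on £5,909 = £1,181.80. Traveler pays £1,181.80; OOP now £5,622.20.

£1,181.80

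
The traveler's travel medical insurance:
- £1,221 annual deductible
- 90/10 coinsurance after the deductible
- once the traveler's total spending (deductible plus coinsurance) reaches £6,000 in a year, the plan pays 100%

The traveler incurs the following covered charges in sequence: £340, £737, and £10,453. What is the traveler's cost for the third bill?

£1,174.90

#1 (£340): entire amount goes to the deductible. Traveler owes £340 (running OOP £340).
#2 (£737): entire amount goes to the deductible. Traveler owes £737 (running OOP £1,077).
#3 (£10,453): deductible takes £144, £10,309 remains; coinsurance £10,309 × 10% = £1,030.90. Cost to traveler: £1,174.90. OOP to date £2,251.90.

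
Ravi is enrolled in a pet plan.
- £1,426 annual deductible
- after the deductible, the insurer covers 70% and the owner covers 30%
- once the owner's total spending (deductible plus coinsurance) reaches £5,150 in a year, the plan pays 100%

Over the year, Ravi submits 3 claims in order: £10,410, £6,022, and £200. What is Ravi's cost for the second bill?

£1,028.80

Claim 1 (£10,410): deductible takes £1,426, £8,984 remains; owner's 30% is £2,695.20. Owner pays £4,121.20; OOP now £4,121.20.
Claim 2 (£6,022): deductible met; 30% of £6,022 = £1,806.60. Adding that to £4,121.20 gives £5,927.80, past the £5,150 cap; owner pays only £5,150 − £4,121.20 = £1,028.80.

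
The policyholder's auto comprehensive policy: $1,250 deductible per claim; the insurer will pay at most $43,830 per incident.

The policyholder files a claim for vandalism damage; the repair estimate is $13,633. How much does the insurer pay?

$12,383

Less the $1,250 deductible: $13,633 − $1,250 = $12,383.
$12,383 ≤ $43,830, so the limit doesn't bind; insurer pays $12,383.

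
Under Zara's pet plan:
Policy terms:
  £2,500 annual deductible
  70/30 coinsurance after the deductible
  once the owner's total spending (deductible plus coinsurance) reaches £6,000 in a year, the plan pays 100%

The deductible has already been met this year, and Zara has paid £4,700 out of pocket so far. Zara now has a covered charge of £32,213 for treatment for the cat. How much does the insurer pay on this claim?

£30,913

With the deductible met, the entire £32,213 is subject to coinsurance.
30% of £32,213 = £9,663.90 falls to the owner.
Year-to-date out-of-pocket would reach £4,700 + £9,663.90 = £14,363.90, above the £6,000 maximum, so the owner pays only £6,000 − £4,700 = £1,300.
Insurer pays the balance: £32,213 − £1,300 = £30,913.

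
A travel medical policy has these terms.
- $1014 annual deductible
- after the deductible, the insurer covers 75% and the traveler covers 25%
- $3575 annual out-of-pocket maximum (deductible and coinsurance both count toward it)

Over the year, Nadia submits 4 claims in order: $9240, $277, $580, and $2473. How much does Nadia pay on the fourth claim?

Claim 1 — $9240: $1014 finishes the deductible; $8226 goes to coinsurance; traveler's 25% is $2056.50. Cost to traveler: $3070.50. OOP to date $3070.50.
Claim 2 — $277: 25% coinsurance on $277 = $69.25. Cost to traveler: $69.25. OOP to date $3139.75.
Claim 3 — $580: deductible already satisfied, so traveler's share is 25% × $580 = $145. Traveler owes $145 (running OOP $3284.75).
Claim 4 — $2473: 25% coinsurance on $2473 = $618.25. Adding that to $3284.75 gives $3903, past the $3575 cap; traveler pays only $3575 − $3284.75 = $290.25.

$290.25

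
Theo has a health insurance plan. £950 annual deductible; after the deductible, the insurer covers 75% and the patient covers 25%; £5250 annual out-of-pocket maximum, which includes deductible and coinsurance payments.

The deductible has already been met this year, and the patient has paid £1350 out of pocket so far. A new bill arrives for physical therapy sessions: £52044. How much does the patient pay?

£3900

With the deductible met, the entire £52044 is subject to coinsurance.
Patient's 25% share of £52044 is £13011.
Year-to-date out-of-pocket would reach £1350 + £13011 = £14361, above the £5250 maximum, so the patient pays only £5250 − £1350 = £3900.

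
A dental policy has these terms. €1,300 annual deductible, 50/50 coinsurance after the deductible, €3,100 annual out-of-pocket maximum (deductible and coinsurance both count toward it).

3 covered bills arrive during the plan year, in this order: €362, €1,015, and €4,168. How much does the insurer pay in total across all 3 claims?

€2,445

Claim 1 (€362): all of it applies to the deductible. Patient owes €362 (running OOP €362). Plan pays €362 − €362 = €0.
Claim 2 (€1,015): deductible takes €938, €77 remains; 50% of €77 = €38.50. Cost to patient: €976.50. OOP to date €1,338.50. Plan pays €1,015 − €976.50 = €38.50.
Claim 3 (€4,168): deductible already satisfied, so patient's share is 50% × €4,168 = €2,084. That would push OOP to €3,422.50, over the €3,100 cap, so patient pays €3,100 − €1,338.50 = €1,761.50. Plan pays €4,168 − €1,761.50 = €2,406.50.
Insurer total = bills − patient's total = €5,545 − €3,100 = €2,445.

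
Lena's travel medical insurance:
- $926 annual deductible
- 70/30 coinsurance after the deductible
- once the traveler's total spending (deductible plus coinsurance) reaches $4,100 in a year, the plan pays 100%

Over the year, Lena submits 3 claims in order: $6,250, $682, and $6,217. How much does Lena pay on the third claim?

Claim 1 ($6,250): deductible takes $926, $5,324 remains; coinsurance $5,324 × 30% = $1,597.20. Traveler owes $2,523.20 (running OOP $2,523.20).
Claim 2 ($682): deductible met; 30% of $682 = $204.60. Traveler pays $204.60; OOP now $2,727.80.
Claim 3 ($6,217): deductible met; 30% of $6,217 = $1,865.10. That would push OOP to $4,592.90, over the $4,100 cap, so traveler pays $4,100 − $2,727.80 = $1,372.20.

$1,372.20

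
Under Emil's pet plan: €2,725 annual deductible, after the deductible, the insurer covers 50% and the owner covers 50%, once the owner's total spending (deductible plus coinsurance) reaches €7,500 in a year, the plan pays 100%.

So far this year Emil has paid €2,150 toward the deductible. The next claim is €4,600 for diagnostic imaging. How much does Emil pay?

€2,150 of the €2,725 deductible is already met, leaving €575.
That leaves €4,600 − €575 = €4,025 for coinsurance.
50% of €4,025 = €2,012.50 falls to the owner.
That puts the owner's cost at €575 + €2,012.50 = €2,587.50 before any cap.
Total out-of-pocket so far would be €2,150 + €2,587.50 = €4,737.50, below the €7,500 cap — no reduction.

€2,587.50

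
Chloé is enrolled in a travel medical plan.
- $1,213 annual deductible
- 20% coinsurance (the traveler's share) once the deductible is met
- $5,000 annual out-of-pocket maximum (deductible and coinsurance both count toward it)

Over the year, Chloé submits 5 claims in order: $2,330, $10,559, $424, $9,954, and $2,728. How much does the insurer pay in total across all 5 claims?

Claim 1 ($2,330): deductible takes $1,213, $1,117 remains; coinsurance $1,117 × 20% = $223.40. Cost to traveler: $1,436.40. OOP to date $1,436.40. Plan pays $2,330 − $1,436.40 = $893.60.
Claim 2 ($10,559): deductible already satisfied, so traveler's share is 20% × $10,559 = $2,111.80. Cost to traveler: $2,111.80. OOP to date $3,548.20. Plan pays $10,559 − $2,111.80 = $8,447.20.
Claim 3 ($424): deductible met; 20% of $424 = $84.80. Cost to traveler: $84.80. OOP to date $3,633. Plan pays $424 − $84.80 = $339.20.
Claim 4 ($9,954): deductible already satisfied, so traveler's share is 20% × $9,954 = $1,990.80. That would push OOP to $5,623.80, over the $5,000 cap, so traveler pays $5,000 − $3,633 = $1,367. Insurer: $9,954 − $1,367 = $8,587.
Claim 5 ($2,728): deductible met; 20% of $2,728 = $545.60. OOP would hit $5,545.60 > $5,000, so the cap limits the traveler to $5,000 − $5,000 = $0. Insurer: $2,728 − $0 = $2,728.
Insurer total: $893.60 + $8,447.20 + $339.20 + $8,587 + $2,728 = $20,995.

$20,995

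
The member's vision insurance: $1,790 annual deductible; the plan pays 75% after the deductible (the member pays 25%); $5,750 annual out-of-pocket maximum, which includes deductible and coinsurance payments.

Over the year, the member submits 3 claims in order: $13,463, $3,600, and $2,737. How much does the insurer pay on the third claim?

$2,595.25

#1 ($13,463): $1,790 finishes the deductible; $11,673 goes to coinsurance; member's 25% is $2,918.25. Member owes $4,708.25 (running OOP $4,708.25). Insurer: $13,463 − $4,708.25 = $8,754.75.
#2 ($3,600): 25% coinsurance on $3,600 = $900. Member owes $900 (running OOP $5,608.25). Plan pays $3,600 − $900 = $2,700.
#3 ($2,737): deductible already satisfied, so member's share is 25% × $2,737 = $684.25. OOP would hit $6,292.50 > $5,750, so the cap limits the member to $5,750 − $5,608.25 = $141.75. Insurer: $2,737 − $141.75 = $2,595.25.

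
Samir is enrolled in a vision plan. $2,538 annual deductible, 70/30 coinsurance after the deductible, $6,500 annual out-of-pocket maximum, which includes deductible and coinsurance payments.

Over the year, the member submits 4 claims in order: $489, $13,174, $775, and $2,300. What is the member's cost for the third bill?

$232.50

Claim 1 ($489): all of it applies to the deductible. Member owes $489 (running OOP $489).
Claim 2 ($13,174): $2,049 to deductible, leaving $11,125; 30% of $11,125 = $3,337.50. Member pays $5,386.50; OOP now $5,875.50.
Claim 3 ($775): deductible met; 30% of $775 = $232.50. Cost to member: $232.50. OOP to date $6,108.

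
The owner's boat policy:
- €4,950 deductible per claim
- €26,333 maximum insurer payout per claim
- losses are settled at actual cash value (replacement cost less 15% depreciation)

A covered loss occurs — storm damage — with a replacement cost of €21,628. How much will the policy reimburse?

At 15% depreciation, ACV = €21,628 − €3,244.20 = €18,383.80.
Subtract the deductible: €18,383.80 − €4,950 = €13,433.80.
€13,433.80 is within the €26,333 limit, so the insurer pays €13,433.80.

€13,433.80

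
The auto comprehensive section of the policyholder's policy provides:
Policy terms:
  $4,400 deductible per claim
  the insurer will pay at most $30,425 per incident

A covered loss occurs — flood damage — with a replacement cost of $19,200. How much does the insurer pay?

$14,800

Less the $4,400 deductible: $19,200 − $4,400 = $14,800.
That's under the $30,425 cap, so the insurer reimburses the full $14,800.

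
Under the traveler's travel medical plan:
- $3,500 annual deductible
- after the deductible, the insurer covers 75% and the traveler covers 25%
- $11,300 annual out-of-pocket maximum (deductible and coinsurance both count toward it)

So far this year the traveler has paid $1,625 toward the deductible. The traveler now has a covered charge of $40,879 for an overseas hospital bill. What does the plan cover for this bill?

$31,204

Deductible still to meet: $3,500 − $1,625 = $1,875.
That leaves $40,879 − $1,875 = $39,004 for coinsurance.
25% of $39,004 = $9,751 falls to the traveler.
That puts the traveler's cost at $1,875 + $9,751 = $11,626 before any cap.
Adding $11,626 to the $1,625 already spent would give $13,251, which exceeds the $11,300 cap; the traveler pays just $11,300 − $1,625 = $9,675.
The insurer covers the remainder: $40,879 − $9,675 = $31,204.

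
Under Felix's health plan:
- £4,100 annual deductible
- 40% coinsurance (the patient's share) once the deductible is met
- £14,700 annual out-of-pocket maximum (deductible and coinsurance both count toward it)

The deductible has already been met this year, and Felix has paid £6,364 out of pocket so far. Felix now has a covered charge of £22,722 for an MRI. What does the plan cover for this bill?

£14,386

With the deductible met, the entire £22,722 is subject to coinsurance.
Patient's 40% share of £22,722 is £9,088.80.
That would bring total out-of-pocket to £15,452.80, past the £14,700 cap. The patient is capped at £14,700 − £6,364 = £8,336 on this claim.
The plan picks up £22,722 − £8,336 = £14,386.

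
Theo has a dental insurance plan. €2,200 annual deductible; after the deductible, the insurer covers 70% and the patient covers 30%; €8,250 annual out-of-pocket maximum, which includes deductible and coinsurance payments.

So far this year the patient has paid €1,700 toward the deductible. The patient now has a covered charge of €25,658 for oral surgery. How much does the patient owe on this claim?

€1,700 of the €2,200 deductible is already met, leaving €500.
The remaining €25,158 (= €25,658 − €500) moves to coinsurance.
30% of €25,158 = €7,547.40 falls to the patient.
That puts the patient's cost at €500 + €7,547.40 = €8,047.40 before any cap.
Adding €8,047.40 to the €1,700 already spent would give €9,747.40, which exceeds the €8,250 cap; the patient pays just €8,250 − €1,700 = €6,550.

€6,550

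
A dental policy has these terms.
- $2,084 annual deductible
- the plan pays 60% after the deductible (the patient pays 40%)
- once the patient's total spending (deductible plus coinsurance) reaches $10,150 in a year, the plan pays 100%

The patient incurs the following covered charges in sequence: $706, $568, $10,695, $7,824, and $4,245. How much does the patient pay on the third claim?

#1 ($706): fully absorbed by the deductible. Cost to patient: $706. OOP to date $706.
#2 ($568): fully absorbed by the deductible. Patient pays $568; OOP now $1,274.
#3 ($10,695): $810 finishes the deductible; $9,885 goes to coinsurance; patient's 40% is $3,954. Patient owes $4,764 (running OOP $6,038).

$4,764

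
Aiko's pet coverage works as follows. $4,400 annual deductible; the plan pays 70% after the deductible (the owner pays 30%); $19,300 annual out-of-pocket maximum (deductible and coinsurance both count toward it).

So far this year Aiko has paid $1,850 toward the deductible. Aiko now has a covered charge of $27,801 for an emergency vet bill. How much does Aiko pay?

$1,850 of the $4,400 deductible is already met, leaving $2,550.
The remaining $25,251 (= $27,801 − $2,550) moves to coinsurance.
Owner's 30% share of $25,251 is $7,575.30.
Owner responsibility before any cap: $2,550 + $7,575.30 = $10,125.30.
Year-to-date out-of-pocket becomes $1,850 + $10,125.30 = $11,975.30, still under the $19,300 maximum, so no cap applies.

$10,125.30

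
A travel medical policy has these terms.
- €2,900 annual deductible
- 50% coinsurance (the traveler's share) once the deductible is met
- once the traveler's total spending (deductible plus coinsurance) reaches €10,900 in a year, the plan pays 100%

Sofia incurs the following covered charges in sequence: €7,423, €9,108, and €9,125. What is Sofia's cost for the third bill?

€1,184.50

Claim 1 (€7,423): €2,900 finishes the deductible; €4,523 goes to coinsurance; traveler's 50% is €2,261.50. Traveler owes €5,161.50 (running OOP €5,161.50).
Claim 2 (€9,108): deductible already satisfied, so traveler's share is 50% × €9,108 = €4,554. Traveler owes €4,554 (running OOP €9,715.50).
Claim 3 (€9,125): deductible met; 50% of €9,125 = €4,562.50. That would push OOP to €14,278, over the €10,900 cap, so traveler pays €10,900 − €9,715.50 = €1,184.50.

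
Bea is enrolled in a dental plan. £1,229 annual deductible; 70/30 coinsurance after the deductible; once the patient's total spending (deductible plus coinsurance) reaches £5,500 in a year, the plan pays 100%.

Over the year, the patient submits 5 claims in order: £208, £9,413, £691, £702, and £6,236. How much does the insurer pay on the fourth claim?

£491.40

Bill 1, £208: all of it applies to the deductible. Patient pays £208; OOP now £208. Insurer: £208 − £208 = £0.
Bill 2, £9,413: £1,021 finishes the deductible; £8,392 goes to coinsurance; 30% of £8,392 = £2,517.60. Cost to patient: £3,538.60. OOP to date £3,746.60. Insurer: £9,413 − £3,538.60 = £5,874.40.
Bill 3, £691: deductible already satisfied, so patient's share is 30% × £691 = £207.30. Patient owes £207.30 (running OOP £3,953.90). Insurer: £691 − £207.30 = £483.70.
Bill 4, £702: deductible already satisfied, so patient's share is 30% × £702 = £210.60. Cost to patient: £210.60. OOP to date £4,164.50. Insurer: £702 − £210.60 = £491.40.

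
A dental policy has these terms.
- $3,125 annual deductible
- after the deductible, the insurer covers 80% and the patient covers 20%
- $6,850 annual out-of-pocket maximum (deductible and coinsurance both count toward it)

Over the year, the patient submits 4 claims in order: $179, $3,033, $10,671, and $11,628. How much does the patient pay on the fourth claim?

$1,573.40

Claim 1 ($179): entire amount goes to the deductible. Patient pays $179; OOP now $179.
Claim 2 ($3,033): deductible takes $2,946, $87 remains; patient's 20% is $17.40. Patient pays $2,963.40; OOP now $3,142.40.
Claim 3 ($10,671): deductible already satisfied, so patient's share is 20% × $10,671 = $2,134.20. Patient owes $2,134.20 (running OOP $5,276.60).
Claim 4 ($11,628): 20% coinsurance on $11,628 = $2,325.60. OOP would hit $7,602.20 > $6,850, so the cap limits the patient to $6,850 − $5,276.60 = $1,573.40.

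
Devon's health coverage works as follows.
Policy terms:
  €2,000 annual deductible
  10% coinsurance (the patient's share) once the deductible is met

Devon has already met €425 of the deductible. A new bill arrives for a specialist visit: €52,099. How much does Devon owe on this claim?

€6,627.40

Deductible still to meet: €2,000 − €425 = €1,575.
After the €1,575 deductible portion, €52,099 − €1,575 = €50,524 is subject to coinsurance.
10% of €50,524 = €5,052.40 falls to the patient.
That puts the patient's cost at €1,575 + €5,052.40 = €6,627.40.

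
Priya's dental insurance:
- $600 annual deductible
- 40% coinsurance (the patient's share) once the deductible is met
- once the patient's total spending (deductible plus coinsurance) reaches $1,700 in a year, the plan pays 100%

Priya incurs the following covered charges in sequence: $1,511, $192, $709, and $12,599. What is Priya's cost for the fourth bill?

$375.20

#1 ($1,511): $600 to deductible, leaving $911; 40% of $911 = $364.40. Patient pays $964.40; OOP now $964.40.
#2 ($192): deductible already satisfied, so patient's share is 40% × $192 = $76.80. Cost to patient: $76.80. OOP to date $1,041.20.
#3 ($709): 40% coinsurance on $709 = $283.60. Patient pays $283.60; OOP now $1,324.80.
#4 ($12,599): 40% coinsurance on $12,599 = $5,039.60. Adding that to $1,324.80 gives $6,364.40, past the $1,700 cap; patient pays only $1,700 − $1,324.80 = $375.20.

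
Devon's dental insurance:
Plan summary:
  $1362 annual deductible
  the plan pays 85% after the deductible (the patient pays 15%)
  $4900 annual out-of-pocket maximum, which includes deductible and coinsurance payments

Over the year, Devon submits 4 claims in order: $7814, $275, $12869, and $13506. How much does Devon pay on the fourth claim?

Claim 1 — $7814: $1362 finishes the deductible; $6452 goes to coinsurance; 15% of $6452 = $967.80. Cost to patient: $2329.80. OOP to date $2329.80.
Claim 2 — $275: 15% coinsurance on $275 = $41.25. Cost to patient: $41.25. OOP to date $2371.05.
Claim 3 — $12869: 15% coinsurance on $12869 = $1930.35. Patient owes $1930.35 (running OOP $4301.40).
Claim 4 — $13506: deductible already satisfied, so patient's share is 15% × $13506 = $2025.90. Adding that to $4301.40 gives $6327.30, past the $4900 cap; patient pays only $4900 − $4301.40 = $598.60.

$598.60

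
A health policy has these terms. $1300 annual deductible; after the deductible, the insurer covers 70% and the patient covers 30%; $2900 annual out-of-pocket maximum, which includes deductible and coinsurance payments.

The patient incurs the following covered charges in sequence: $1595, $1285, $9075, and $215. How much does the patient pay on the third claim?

$1126

Claim 1 ($1595): $1300 to deductible, leaving $295; coinsurance $295 × 30% = $88.50. Cost to patient: $1388.50. OOP to date $1388.50.
Claim 2 ($1285): deductible already satisfied, so patient's share is 30% × $1285 = $385.50. Patient owes $385.50 (running OOP $1774).
Claim 3 ($9075): deductible met; 30% of $9075 = $2722.50. Adding that to $1774 gives $4496.50, past the $2900 cap; patient pays only $2900 − $1774 = $1126.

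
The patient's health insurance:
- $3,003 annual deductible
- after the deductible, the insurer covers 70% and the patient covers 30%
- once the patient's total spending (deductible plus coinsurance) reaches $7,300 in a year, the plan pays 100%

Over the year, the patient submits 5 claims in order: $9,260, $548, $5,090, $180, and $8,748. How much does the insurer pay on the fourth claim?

Claim 1 ($9,260): $3,003 finishes the deductible; $6,257 goes to coinsurance; patient's 30% is $1,877.10. Cost to patient: $4,880.10. OOP to date $4,880.10. Plan pays $9,260 − $4,880.10 = $4,379.90.
Claim 2 ($548): 30% coinsurance on $548 = $164.40. Patient pays $164.40; OOP now $5,044.50. Plan pays $548 − $164.40 = $383.60.
Claim 3 ($5,090): deductible already satisfied, so patient's share is 30% × $5,090 = $1,527. Patient owes $1,527 (running OOP $6,571.50). Plan pays $5,090 − $1,527 = $3,563.
Claim 4 ($180): 30% coinsurance on $180 = $54. Patient owes $54 (running OOP $6,625.50). Insurer: $180 − $54 = $126.

$126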